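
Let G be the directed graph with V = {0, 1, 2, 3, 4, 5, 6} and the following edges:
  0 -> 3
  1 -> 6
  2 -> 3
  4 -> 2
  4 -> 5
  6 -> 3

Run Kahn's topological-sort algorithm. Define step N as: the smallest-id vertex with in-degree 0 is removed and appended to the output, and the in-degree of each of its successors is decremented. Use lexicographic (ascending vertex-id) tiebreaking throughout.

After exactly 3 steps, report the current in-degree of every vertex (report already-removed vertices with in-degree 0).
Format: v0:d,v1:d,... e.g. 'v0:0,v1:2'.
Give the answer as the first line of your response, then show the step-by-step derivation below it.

v0:0,v1:0,v2:0,v3:2,v4:0,v5:0,v6:0

step 1: output 0; order=[0]; indeg=(0,0,1,2,0,1,1)
step 2: output 1; order=[0,1]; indeg=(0,0,1,2,0,1,0)
step 3: output 4; order=[0,1,4]; indeg=(0,0,0,2,0,0,0)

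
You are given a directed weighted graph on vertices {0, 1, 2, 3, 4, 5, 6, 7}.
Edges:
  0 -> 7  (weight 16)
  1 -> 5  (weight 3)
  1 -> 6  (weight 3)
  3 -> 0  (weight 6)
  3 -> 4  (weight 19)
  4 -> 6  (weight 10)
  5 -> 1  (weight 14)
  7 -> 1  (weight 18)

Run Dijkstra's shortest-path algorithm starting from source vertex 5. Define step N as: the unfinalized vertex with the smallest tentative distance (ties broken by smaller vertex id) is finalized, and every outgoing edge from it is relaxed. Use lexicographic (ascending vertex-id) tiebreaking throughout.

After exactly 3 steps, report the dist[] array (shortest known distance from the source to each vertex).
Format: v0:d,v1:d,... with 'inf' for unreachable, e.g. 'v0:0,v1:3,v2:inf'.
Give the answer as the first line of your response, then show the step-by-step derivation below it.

v0:inf,v1:14,v2:inf,v3:inf,v4:inf,v5:0,v6:17,v7:inf

step 1: dist = v0:inf,v1:14,v2:inf,v3:inf,v4:inf,v5:0,v6:inf,v7:inf
step 2: dist = v0:inf,v1:14,v2:inf,v3:inf,v4:inf,v5:0,v6:17,v7:inf
step 3: dist = v0:inf,v1:14,v2:inf,v3:inf,v4:inf,v5:0,v6:17,v7:inf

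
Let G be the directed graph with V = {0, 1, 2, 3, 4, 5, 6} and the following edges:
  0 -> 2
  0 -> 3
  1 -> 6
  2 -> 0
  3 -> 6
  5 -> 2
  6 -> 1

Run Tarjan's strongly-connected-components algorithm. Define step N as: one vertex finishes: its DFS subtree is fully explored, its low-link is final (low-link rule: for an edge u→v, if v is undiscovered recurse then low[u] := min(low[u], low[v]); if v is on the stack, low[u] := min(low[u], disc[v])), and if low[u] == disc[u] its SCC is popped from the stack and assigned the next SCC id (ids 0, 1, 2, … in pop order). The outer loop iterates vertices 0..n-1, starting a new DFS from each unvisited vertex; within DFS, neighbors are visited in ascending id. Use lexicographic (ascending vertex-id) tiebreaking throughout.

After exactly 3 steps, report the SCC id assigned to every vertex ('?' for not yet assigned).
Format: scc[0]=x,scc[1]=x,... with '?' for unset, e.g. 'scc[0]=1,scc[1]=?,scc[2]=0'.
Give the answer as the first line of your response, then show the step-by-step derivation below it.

scc[0]=?,scc[1]=0,scc[2]=?,scc[3]=?,scc[4]=?,scc[5]=?,scc[6]=0

step 1: low=(low[0]=0,low[1]=?,low[2]=0,low[3]=?,low[4]=?,low[5]=?,low[6]=?); scc=(scc[0]=?,scc[1]=?,scc[2]=?,scc[3]=?,scc[4]=?,scc[5]=?,scc[6]=?)
step 2: low=(low[0]=0,low[1]=3,low[2]=0,low[3]=2,low[4]=?,low[5]=?,low[6]=3); scc=(scc[0]=?,scc[1]=?,scc[2]=?,scc[3]=?,scc[4]=?,scc[5]=?,scc[6]=?)
step 3: low=(low[0]=0,low[1]=3,low[2]=0,low[3]=2,low[4]=?,low[5]=?,low[6]=3); scc=(scc[0]=?,scc[1]=0,scc[2]=?,scc[3]=?,scc[4]=?,scc[5]=?,scc[6]=0)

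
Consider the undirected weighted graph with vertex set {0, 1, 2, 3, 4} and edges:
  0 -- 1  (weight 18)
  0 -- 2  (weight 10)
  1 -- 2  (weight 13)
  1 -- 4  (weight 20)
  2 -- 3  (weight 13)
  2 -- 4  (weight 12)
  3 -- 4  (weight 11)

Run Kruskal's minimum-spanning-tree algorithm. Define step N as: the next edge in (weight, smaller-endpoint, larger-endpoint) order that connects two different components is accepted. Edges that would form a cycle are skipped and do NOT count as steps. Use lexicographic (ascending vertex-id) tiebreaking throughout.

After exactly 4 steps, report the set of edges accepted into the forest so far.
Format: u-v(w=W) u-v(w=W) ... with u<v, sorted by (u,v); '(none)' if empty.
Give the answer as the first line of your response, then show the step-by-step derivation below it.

0-2(w=10) 1-2(w=13) 2-4(w=12) 3-4(w=11)

step 1: add edge 0-2 (w=10); MST = {0-2(w=10)}
step 2: add edge 3-4 (w=11); MST = {0-2(w=10) 3-4(w=11)}
step 3: add edge 2-4 (w=12); MST = {0-2(w=10) 2-4(w=12) 3-4(w=11)}
step 4: add edge 1-2 (w=13); MST = {0-2(w=10) 1-2(w=13) 2-4(w=12) 3-4(w=11)}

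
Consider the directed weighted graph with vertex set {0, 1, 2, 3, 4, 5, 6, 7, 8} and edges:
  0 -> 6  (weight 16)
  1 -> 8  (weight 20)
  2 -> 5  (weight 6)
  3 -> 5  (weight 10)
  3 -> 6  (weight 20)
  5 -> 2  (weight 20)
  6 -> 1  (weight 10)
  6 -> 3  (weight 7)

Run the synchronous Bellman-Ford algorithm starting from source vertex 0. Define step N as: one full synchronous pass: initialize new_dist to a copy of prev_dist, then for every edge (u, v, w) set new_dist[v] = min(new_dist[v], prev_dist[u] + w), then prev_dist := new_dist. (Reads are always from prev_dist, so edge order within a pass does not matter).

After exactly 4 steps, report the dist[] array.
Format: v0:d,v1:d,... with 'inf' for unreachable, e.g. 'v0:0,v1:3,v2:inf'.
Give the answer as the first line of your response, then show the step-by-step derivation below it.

v0:0,v1:26,v2:53,v3:23,v4:inf,v5:33,v6:16,v7:inf,v8:46

step 1: dist = v0:0,v1:inf,v2:inf,v3:inf,v4:inf,v5:inf,v6:16,v7:inf,v8:inf
step 2: dist = v0:0,v1:26,v2:inf,v3:23,v4:inf,v5:inf,v6:16,v7:inf,v8:inf
step 3: dist = v0:0,v1:26,v2:inf,v3:23,v4:inf,v5:33,v6:16,v7:inf,v8:46
step 4: dist = v0:0,v1:26,v2:53,v3:23,v4:inf,v5:33,v6:16,v7:inf,v8:46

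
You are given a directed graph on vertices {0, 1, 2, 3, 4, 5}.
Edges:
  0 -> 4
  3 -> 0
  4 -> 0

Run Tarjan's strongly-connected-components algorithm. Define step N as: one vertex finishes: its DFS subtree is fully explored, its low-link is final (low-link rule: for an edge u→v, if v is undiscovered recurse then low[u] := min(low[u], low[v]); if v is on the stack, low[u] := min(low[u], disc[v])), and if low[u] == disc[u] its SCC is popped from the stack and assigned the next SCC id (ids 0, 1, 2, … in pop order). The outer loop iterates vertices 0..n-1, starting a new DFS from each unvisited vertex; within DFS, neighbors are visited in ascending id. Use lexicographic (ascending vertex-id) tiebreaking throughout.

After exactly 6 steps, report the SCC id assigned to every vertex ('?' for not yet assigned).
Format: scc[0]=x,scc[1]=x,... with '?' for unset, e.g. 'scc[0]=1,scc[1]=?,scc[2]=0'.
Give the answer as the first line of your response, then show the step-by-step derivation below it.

scc[0]=0,scc[1]=1,scc[2]=2,scc[3]=3,scc[4]=0,scc[5]=4

step 1: low=(low[0]=0,low[1]=?,low[2]=?,low[3]=?,low[4]=0,low[5]=?); scc=(scc[0]=?,scc[1]=?,scc[2]=?,scc[3]=?,scc[4]=?,scc[5]=?)
step 2: low=(low[0]=0,low[1]=?,low[2]=?,low[3]=?,low[4]=0,low[5]=?); scc=(scc[0]=0,scc[1]=?,scc[2]=?,scc[3]=?,scc[4]=0,scc[5]=?)
step 3: low=(low[0]=0,low[1]=2,low[2]=?,low[3]=?,low[4]=0,low[5]=?); scc=(scc[0]=0,scc[1]=1,scc[2]=?,scc[3]=?,scc[4]=0,scc[5]=?)
step 4: low=(low[0]=0,low[1]=2,low[2]=3,low[3]=?,low[4]=0,low[5]=?); scc=(scc[0]=0,scc[1]=1,scc[2]=2,scc[3]=?,scc[4]=0,scc[5]=?)
step 5: low=(low[0]=0,low[1]=2,low[2]=3,low[3]=4,low[4]=0,low[5]=?); scc=(scc[0]=0,scc[1]=1,scc[2]=2,scc[3]=3,scc[4]=0,scc[5]=?)
step 6: low=(low[0]=0,low[1]=2,low[2]=3,low[3]=4,low[4]=0,low[5]=5); scc=(scc[0]=0,scc[1]=1,scc[2]=2,scc[3]=3,scc[4]=0,scc[5]=4)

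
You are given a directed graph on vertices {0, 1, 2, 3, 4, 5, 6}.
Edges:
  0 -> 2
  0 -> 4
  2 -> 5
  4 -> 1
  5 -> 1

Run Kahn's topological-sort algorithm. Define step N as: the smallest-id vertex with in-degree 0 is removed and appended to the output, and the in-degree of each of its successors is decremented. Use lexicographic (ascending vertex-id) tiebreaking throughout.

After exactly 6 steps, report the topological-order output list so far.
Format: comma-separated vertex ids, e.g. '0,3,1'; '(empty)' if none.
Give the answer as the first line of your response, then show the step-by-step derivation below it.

0,2,3,4,5,1

step 1: output 0; order=[0]; indeg=(0,2,0,0,0,1,0)
step 2: output 2; order=[0,2]; indeg=(0,2,0,0,0,0,0)
step 3: output 3; order=[0,2,3]; indeg=(0,2,0,0,0,0,0)
step 4: output 4; order=[0,2,3,4]; indeg=(0,1,0,0,0,0,0)
step 5: output 5; order=[0,2,3,4,5]; indeg=(0,0,0,0,0,0,0)
step 6: output 1; order=[0,2,3,4,5,1]; indeg=(0,0,0,0,0,0,0)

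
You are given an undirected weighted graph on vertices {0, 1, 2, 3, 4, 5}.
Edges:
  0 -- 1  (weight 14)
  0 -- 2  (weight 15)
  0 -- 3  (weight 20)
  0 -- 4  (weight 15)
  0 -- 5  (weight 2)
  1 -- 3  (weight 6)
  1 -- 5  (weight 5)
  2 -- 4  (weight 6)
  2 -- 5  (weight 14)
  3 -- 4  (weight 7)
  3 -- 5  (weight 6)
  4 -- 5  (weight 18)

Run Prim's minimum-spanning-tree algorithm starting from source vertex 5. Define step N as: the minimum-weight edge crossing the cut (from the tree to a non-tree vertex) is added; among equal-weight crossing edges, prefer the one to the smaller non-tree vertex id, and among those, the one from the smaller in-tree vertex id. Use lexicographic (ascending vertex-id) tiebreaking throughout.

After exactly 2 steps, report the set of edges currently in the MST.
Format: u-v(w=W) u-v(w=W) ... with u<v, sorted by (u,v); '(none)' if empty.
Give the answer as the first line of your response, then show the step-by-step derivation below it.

0-5(w=2) 1-5(w=5)

step 1: add edge 0-5 (w=2); MST = {0-5(w=2)}
step 2: add edge 1-5 (w=5); MST = {0-5(w=2) 1-5(w=5)}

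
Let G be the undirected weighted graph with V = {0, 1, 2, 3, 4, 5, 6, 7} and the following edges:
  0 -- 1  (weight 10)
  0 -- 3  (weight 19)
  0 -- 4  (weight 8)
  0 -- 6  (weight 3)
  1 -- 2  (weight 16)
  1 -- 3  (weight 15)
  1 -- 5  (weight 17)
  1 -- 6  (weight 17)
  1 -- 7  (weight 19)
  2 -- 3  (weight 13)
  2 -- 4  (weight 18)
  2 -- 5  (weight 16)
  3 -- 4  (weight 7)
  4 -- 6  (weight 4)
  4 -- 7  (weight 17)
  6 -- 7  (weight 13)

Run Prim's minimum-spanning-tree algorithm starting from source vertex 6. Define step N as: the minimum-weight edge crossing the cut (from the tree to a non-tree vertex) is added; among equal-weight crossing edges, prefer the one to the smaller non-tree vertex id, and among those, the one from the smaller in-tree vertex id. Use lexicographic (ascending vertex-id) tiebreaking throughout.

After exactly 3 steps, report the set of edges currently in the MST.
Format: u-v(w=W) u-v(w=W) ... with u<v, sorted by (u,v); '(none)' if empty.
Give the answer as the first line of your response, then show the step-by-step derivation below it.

0-6(w=3) 3-4(w=7) 4-6(w=4)

step 1: add edge 0-6 (w=3); MST = {0-6(w=3)}
step 2: add edge 4-6 (w=4); MST = {0-6(w=3) 4-6(w=4)}
step 3: add edge 3-4 (w=7); MST = {0-6(w=3) 3-4(w=7) 4-6(w=4)}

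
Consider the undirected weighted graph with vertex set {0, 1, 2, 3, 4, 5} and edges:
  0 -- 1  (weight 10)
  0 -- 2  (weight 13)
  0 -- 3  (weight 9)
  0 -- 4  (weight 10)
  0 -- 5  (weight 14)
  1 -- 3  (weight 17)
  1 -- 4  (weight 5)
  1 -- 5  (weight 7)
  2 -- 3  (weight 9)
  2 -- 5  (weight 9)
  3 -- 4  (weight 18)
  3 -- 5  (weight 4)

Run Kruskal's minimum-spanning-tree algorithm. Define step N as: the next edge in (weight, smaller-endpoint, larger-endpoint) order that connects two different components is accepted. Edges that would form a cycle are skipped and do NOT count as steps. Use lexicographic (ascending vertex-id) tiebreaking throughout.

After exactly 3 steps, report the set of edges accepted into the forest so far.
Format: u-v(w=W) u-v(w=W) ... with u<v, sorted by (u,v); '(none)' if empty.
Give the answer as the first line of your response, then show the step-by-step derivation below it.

1-4(w=5) 1-5(w=7) 3-5(w=4)

step 1: add edge 3-5 (w=4); MST = {3-5(w=4)}
step 2: add edge 1-4 (w=5); MST = {1-4(w=5) 3-5(w=4)}
step 3: add edge 1-5 (w=7); MST = {1-4(w=5) 1-5(w=7) 3-5(w=4)}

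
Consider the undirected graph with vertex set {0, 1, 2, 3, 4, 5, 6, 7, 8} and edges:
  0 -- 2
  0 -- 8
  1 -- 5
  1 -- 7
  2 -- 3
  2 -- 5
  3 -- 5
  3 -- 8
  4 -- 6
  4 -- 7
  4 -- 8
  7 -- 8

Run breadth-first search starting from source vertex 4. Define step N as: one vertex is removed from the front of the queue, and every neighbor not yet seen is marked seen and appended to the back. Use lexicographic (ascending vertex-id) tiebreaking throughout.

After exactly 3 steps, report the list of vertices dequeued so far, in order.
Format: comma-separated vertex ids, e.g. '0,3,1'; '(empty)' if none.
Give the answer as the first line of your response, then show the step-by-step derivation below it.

4,6,7

step 1: dequeue 4; queue=[6,7,8]; order=4
step 2: dequeue 6; queue=[7,8]; order=4,6
step 3: dequeue 7; queue=[8,1]; order=4,6,7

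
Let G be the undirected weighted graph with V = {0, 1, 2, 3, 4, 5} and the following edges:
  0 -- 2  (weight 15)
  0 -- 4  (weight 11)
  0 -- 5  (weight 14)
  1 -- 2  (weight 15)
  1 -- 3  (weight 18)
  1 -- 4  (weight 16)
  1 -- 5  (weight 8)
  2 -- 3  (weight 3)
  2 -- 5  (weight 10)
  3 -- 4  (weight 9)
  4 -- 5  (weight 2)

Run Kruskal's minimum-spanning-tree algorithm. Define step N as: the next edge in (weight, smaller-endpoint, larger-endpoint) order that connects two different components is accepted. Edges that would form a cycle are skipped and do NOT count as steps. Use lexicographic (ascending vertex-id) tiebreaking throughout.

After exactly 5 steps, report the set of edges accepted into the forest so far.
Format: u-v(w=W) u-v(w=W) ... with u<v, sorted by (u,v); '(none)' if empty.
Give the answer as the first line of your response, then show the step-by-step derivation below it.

0-4(w=11) 1-5(w=8) 2-3(w=3) 3-4(w=9) 4-5(w=2)

step 1: add edge 4-5 (w=2); MST = {4-5(w=2)}
step 2: add edge 2-3 (w=3); MST = {2-3(w=3) 4-5(w=2)}
step 3: add edge 1-5 (w=8); MST = {1-5(w=8) 2-3(w=3) 4-5(w=2)}
step 4: add edge 3-4 (w=9); MST = {1-5(w=8) 2-3(w=3) 3-4(w=9) 4-5(w=2)}
step 5: add edge 0-4 (w=11); MST = {0-4(w=11) 1-5(w=8) 2-3(w=3) 3-4(w=9) 4-5(w=2)}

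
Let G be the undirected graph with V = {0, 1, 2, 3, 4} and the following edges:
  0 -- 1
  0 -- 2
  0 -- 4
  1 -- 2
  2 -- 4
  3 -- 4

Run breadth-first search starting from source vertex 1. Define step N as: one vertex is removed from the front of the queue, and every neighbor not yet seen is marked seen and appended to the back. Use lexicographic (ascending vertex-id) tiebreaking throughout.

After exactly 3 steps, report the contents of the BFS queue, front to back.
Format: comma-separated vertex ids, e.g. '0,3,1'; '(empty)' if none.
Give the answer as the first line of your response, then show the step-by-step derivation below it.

4

step 1: dequeue 1; queue=[0,2]; order=1
step 2: dequeue 0; queue=[2,4]; order=1,0
step 3: dequeue 2; queue=[4]; order=1,0,2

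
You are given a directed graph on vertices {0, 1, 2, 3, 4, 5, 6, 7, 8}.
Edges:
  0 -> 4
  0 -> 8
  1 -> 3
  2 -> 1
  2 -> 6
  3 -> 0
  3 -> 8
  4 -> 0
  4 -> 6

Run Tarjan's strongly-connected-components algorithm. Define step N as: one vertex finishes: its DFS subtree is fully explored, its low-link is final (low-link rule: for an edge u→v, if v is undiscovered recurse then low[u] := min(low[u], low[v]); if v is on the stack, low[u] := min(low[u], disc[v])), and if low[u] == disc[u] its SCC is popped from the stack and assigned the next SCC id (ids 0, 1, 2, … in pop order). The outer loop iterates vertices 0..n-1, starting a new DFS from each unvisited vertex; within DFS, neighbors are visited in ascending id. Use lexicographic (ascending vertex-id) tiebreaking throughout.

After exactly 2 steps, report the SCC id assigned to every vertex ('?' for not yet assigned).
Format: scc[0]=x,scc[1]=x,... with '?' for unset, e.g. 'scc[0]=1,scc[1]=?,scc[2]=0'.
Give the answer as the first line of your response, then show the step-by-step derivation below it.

scc[0]=?,scc[1]=?,scc[2]=?,scc[3]=?,scc[4]=?,scc[5]=?,scc[6]=0,scc[7]=?,scc[8]=?

step 1: low=(low[0]=0,low[1]=?,low[2]=?,low[3]=?,low[4]=0,low[5]=?,low[6]=2,low[7]=?,low[8]=?); scc=(scc[0]=?,scc[1]=?,scc[2]=?,scc[3]=?,scc[4]=?,scc[5]=?,scc[6]=0,scc[7]=?,scc[8]=?)
step 2: low=(low[0]=0,low[1]=?,low[2]=?,low[3]=?,low[4]=0,low[5]=?,low[6]=2,low[7]=?,low[8]=?); scc=(scc[0]=?,scc[1]=?,scc[2]=?,scc[3]=?,scc[4]=?,scc[5]=?,scc[6]=0,scc[7]=?,scc[8]=?)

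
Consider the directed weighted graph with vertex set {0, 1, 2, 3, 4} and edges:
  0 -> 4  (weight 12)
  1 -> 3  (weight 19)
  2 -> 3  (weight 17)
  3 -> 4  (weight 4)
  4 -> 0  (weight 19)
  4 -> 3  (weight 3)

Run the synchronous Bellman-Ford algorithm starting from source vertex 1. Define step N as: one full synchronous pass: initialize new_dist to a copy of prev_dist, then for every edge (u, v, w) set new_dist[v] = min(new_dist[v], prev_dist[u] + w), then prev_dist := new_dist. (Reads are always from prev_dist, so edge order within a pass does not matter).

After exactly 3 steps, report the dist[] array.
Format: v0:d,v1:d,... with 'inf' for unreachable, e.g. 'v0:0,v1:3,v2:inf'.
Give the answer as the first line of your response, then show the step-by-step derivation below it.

v0:42,v1:0,v2:inf,v3:19,v4:23

step 1: dist = v0:inf,v1:0,v2:inf,v3:19,v4:inf
step 2: dist = v0:inf,v1:0,v2:inf,v3:19,v4:23
step 3: dist = v0:42,v1:0,v2:inf,v3:19,v4:23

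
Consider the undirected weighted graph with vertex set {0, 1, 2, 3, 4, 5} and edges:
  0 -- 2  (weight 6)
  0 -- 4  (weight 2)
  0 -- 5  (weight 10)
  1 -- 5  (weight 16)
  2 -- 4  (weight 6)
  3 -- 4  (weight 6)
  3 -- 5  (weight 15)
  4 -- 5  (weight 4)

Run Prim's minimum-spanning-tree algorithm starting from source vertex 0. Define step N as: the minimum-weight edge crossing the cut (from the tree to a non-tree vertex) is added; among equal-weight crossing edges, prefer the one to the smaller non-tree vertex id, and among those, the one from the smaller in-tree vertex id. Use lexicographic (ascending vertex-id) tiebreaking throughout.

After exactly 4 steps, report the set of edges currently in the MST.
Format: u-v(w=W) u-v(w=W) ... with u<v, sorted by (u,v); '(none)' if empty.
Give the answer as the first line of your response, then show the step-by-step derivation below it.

0-2(w=6) 0-4(w=2) 3-4(w=6) 4-5(w=4)

step 1: add edge 0-4 (w=2); MST = {0-4(w=2)}
step 2: add edge 4-5 (w=4); MST = {0-4(w=2) 4-5(w=4)}
step 3: add edge 0-2 (w=6); MST = {0-2(w=6) 0-4(w=2) 4-5(w=4)}
step 4: add edge 3-4 (w=6); MST = {0-2(w=6) 0-4(w=2) 3-4(w=6) 4-5(w=4)}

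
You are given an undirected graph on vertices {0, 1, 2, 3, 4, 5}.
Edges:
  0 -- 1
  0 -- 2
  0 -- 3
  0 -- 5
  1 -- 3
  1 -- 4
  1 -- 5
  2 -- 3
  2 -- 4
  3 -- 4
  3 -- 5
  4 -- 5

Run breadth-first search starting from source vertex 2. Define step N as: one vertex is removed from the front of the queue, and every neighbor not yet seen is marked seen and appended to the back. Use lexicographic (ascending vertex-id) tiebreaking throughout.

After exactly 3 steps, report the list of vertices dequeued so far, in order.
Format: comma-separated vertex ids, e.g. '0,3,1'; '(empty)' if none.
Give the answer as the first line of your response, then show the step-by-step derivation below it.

2,0,3

step 1: dequeue 2; queue=[0,3,4]; order=2
step 2: dequeue 0; queue=[3,4,1,5]; order=2,0
step 3: dequeue 3; queue=[4,1,5]; order=2,0,3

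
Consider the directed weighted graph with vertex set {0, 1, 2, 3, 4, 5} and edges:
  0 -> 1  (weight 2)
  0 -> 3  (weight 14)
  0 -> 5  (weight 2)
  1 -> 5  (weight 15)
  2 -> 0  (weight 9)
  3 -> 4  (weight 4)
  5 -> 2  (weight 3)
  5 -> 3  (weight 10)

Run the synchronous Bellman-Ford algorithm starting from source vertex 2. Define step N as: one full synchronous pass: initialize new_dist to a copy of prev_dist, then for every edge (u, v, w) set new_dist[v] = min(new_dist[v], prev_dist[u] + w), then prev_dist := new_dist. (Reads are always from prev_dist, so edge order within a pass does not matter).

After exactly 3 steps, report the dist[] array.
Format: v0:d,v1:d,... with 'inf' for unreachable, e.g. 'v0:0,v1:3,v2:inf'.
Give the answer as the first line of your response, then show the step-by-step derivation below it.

v0:9,v1:11,v2:0,v3:21,v4:27,v5:11

step 1: dist = v0:9,v1:inf,v2:0,v3:inf,v4:inf,v5:inf
step 2: dist = v0:9,v1:11,v2:0,v3:23,v4:inf,v5:11
step 3: dist = v0:9,v1:11,v2:0,v3:21,v4:27,v5:11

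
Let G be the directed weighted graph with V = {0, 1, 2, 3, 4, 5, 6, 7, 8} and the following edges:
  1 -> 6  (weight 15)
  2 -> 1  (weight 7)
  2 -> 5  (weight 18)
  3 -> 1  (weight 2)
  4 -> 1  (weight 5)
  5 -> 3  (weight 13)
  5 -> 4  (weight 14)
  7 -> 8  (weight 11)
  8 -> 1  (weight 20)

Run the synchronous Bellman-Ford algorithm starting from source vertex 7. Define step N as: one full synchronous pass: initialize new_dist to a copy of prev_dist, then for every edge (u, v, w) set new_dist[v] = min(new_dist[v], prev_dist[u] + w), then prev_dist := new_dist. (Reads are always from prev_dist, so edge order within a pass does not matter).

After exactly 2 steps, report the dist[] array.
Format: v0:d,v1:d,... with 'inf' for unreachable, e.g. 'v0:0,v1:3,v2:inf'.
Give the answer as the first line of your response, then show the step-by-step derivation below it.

v0:inf,v1:31,v2:inf,v3:inf,v4:inf,v5:inf,v6:inf,v7:0,v8:11

step 1: dist = v0:inf,v1:inf,v2:inf,v3:inf,v4:inf,v5:inf,v6:inf,v7:0,v8:11
step 2: dist = v0:inf,v1:31,v2:inf,v3:inf,v4:inf,v5:inf,v6:inf,v7:0,v8:11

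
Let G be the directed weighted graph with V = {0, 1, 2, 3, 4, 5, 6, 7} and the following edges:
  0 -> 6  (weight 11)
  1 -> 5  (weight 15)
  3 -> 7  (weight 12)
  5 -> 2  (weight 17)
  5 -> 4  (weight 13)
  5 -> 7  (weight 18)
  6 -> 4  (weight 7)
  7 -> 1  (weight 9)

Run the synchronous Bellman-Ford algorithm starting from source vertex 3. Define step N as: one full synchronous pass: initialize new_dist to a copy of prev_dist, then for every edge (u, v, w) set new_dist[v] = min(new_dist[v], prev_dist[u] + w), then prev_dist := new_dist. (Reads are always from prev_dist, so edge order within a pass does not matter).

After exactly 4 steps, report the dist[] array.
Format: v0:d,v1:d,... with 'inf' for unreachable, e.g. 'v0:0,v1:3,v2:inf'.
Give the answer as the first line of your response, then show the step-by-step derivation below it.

v0:inf,v1:21,v2:53,v3:0,v4:49,v5:36,v6:inf,v7:12

step 1: dist = v0:inf,v1:inf,v2:inf,v3:0,v4:inf,v5:inf,v6:inf,v7:12
step 2: dist = v0:inf,v1:21,v2:inf,v3:0,v4:inf,v5:inf,v6:inf,v7:12
step 3: dist = v0:inf,v1:21,v2:inf,v3:0,v4:inf,v5:36,v6:inf,v7:12
step 4: dist = v0:inf,v1:21,v2:53,v3:0,v4:49,v5:36,v6:inf,v7:12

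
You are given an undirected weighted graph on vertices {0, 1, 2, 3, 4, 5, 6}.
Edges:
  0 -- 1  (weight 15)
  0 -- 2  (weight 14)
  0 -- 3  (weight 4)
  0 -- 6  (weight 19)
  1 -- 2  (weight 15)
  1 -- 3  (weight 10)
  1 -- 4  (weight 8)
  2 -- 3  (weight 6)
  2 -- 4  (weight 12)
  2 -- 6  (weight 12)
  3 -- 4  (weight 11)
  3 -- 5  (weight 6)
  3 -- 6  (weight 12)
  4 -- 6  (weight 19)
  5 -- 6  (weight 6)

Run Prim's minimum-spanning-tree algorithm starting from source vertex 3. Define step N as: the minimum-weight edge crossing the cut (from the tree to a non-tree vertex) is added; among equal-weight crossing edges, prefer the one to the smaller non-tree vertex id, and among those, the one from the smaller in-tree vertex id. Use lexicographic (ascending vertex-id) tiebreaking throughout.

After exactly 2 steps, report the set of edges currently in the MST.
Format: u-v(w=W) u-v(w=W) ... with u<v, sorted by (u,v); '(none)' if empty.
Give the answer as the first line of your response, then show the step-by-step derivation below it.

0-3(w=4) 2-3(w=6)

step 1: add edge 0-3 (w=4); MST = {0-3(w=4)}
step 2: add edge 2-3 (w=6); MST = {0-3(w=4) 2-3(w=6)}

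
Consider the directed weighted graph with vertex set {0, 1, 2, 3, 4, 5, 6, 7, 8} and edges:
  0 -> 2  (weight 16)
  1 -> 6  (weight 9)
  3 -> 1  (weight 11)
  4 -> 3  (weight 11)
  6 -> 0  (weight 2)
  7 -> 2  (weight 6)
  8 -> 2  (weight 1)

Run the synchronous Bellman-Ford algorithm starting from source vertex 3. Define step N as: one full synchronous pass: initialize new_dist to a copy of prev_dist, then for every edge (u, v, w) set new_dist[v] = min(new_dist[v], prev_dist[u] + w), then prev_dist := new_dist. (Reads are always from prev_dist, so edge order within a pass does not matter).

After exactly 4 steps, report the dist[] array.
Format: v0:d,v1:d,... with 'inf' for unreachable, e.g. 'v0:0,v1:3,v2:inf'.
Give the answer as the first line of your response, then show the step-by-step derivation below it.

v0:22,v1:11,v2:38,v3:0,v4:inf,v5:inf,v6:20,v7:inf,v8:inf

step 1: dist = v0:inf,v1:11,v2:inf,v3:0,v4:inf,v5:inf,v6:inf,v7:inf,v8:inf
step 2: dist = v0:inf,v1:11,v2:inf,v3:0,v4:inf,v5:inf,v6:20,v7:inf,v8:inf
step 3: dist = v0:22,v1:11,v2:inf,v3:0,v4:inf,v5:inf,v6:20,v7:inf,v8:inf
step 4: dist = v0:22,v1:11,v2:38,v3:0,v4:inf,v5:inf,v6:20,v7:inf,v8:inf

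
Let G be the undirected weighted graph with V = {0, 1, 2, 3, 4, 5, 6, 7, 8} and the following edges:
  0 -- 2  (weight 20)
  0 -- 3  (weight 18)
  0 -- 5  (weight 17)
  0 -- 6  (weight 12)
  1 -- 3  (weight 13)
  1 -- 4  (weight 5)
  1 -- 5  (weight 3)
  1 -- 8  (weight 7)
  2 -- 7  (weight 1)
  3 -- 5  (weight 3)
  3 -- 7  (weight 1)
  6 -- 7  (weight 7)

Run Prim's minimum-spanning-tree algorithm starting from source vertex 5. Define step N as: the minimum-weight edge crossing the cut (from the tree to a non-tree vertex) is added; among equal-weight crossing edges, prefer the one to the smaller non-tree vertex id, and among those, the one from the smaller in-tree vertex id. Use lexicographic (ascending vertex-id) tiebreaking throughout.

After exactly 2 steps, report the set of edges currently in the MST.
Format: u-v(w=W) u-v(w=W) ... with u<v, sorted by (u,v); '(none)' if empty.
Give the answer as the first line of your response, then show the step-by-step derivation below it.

1-5(w=3) 3-5(w=3)

step 1: add edge 1-5 (w=3); MST = {1-5(w=3)}
step 2: add edge 3-5 (w=3); MST = {1-5(w=3) 3-5(w=3)}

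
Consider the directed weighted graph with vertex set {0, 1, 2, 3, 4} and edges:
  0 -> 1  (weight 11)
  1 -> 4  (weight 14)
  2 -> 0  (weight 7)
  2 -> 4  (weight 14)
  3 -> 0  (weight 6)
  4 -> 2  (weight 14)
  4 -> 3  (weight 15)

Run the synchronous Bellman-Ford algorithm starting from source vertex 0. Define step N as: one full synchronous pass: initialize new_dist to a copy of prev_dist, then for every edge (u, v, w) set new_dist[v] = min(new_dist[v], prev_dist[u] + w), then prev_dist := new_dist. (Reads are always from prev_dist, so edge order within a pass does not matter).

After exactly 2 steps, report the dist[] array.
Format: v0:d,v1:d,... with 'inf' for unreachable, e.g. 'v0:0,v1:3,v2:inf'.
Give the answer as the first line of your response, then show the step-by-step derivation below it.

v0:0,v1:11,v2:inf,v3:inf,v4:25

step 1: dist = v0:0,v1:11,v2:inf,v3:inf,v4:inf
step 2: dist = v0:0,v1:11,v2:inf,v3:inf,v4:25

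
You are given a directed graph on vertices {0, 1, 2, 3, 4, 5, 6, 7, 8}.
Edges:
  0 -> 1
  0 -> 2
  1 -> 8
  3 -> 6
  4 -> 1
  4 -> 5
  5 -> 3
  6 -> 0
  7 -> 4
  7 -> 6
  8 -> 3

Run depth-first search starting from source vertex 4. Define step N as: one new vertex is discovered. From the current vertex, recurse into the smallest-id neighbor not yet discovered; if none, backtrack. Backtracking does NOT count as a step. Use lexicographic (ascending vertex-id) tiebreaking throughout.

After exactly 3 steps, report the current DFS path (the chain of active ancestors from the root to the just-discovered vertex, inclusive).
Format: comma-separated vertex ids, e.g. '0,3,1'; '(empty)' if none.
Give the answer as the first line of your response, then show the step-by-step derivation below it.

4,1,8

step 1: discover 4; path=4; order=4
step 2: discover 1; path=4>1; order=4,1
step 3: discover 8; path=4>1>8; order=4,1,8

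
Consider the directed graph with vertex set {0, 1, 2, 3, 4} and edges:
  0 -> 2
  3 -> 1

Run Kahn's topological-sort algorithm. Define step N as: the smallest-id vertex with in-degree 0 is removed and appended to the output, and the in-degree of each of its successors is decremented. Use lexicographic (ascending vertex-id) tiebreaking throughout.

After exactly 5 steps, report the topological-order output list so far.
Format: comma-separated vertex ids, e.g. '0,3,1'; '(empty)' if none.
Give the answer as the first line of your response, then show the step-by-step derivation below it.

0,2,3,1,4

step 1: output 0; order=[0]; indeg=(0,1,0,0,0)
step 2: output 2; order=[0,2]; indeg=(0,1,0,0,0)
step 3: output 3; order=[0,2,3]; indeg=(0,0,0,0,0)
step 4: output 1; order=[0,2,3,1]; indeg=(0,0,0,0,0)
step 5: output 4; order=[0,2,3,1,4]; indeg=(0,0,0,0,0)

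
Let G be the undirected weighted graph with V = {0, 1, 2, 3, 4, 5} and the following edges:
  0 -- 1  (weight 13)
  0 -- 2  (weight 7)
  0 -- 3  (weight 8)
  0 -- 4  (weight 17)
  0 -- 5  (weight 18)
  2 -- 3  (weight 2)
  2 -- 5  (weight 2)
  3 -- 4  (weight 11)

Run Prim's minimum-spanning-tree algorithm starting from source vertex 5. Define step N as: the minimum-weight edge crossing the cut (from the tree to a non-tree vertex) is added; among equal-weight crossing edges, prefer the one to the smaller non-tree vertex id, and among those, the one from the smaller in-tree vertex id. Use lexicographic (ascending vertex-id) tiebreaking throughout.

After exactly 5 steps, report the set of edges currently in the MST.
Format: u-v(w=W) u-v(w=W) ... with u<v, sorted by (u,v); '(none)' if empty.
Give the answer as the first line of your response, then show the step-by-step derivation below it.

0-1(w=13) 0-2(w=7) 2-3(w=2) 2-5(w=2) 3-4(w=11)

step 1: add edge 2-5 (w=2); MST = {2-5(w=2)}
step 2: add edge 2-3 (w=2); MST = {2-3(w=2) 2-5(w=2)}
step 3: add edge 0-2 (w=7); MST = {0-2(w=7) 2-3(w=2) 2-5(w=2)}
step 4: add edge 3-4 (w=11); MST = {0-2(w=7) 2-3(w=2) 2-5(w=2) 3-4(w=11)}
step 5: add edge 0-1 (w=13); MST = {0-1(w=13) 0-2(w=7) 2-3(w=2) 2-5(w=2) 3-4(w=11)}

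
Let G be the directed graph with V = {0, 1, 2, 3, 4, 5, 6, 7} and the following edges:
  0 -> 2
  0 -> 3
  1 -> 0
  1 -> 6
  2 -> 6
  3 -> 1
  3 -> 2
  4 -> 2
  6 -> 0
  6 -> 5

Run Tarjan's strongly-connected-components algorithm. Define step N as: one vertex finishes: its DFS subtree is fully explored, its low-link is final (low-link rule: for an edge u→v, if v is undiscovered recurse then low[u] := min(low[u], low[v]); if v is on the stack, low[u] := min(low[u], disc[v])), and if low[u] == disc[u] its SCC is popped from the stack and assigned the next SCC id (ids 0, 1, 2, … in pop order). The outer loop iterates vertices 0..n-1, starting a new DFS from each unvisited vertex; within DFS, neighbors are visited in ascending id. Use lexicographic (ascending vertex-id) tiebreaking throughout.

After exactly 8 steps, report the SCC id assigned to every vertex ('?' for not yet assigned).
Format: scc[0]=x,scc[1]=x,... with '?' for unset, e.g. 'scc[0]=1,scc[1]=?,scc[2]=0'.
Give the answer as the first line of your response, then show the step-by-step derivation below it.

scc[0]=1,scc[1]=1,scc[2]=1,scc[3]=1,scc[4]=2,scc[5]=0,scc[6]=1,scc[7]=3

step 1: low=(low[0]=0,low[1]=?,low[2]=1,low[3]=?,low[4]=?,low[5]=3,low[6]=0,low[7]=?); scc=(scc[0]=?,scc[1]=?,scc[2]=?,scc[3]=?,scc[4]=?,scc[5]=0,scc[6]=?,scc[7]=?)
step 2: low=(low[0]=0,low[1]=?,low[2]=1,low[3]=?,low[4]=?,low[5]=3,low[6]=0,low[7]=?); scc=(scc[0]=?,scc[1]=?,scc[2]=?,scc[3]=?,scc[4]=?,scc[5]=0,scc[6]=?,scc[7]=?)
step 3: low=(low[0]=0,low[1]=?,low[2]=0,low[3]=?,low[4]=?,low[5]=3,low[6]=0,low[7]=?); scc=(scc[0]=?,scc[1]=?,scc[2]=?,scc[3]=?,scc[4]=?,scc[5]=0,scc[6]=?,scc[7]=?)
step 4: low=(low[0]=0,low[1]=0,low[2]=0,low[3]=4,low[4]=?,low[5]=3,low[6]=0,low[7]=?); scc=(scc[0]=?,scc[1]=?,scc[2]=?,scc[3]=?,scc[4]=?,scc[5]=0,scc[6]=?,scc[7]=?)
step 5: low=(low[0]=0,low[1]=0,low[2]=0,low[3]=0,low[4]=?,low[5]=3,low[6]=0,low[7]=?); scc=(scc[0]=?,scc[1]=?,scc[2]=?,scc[3]=?,scc[4]=?,scc[5]=0,scc[6]=?,scc[7]=?)
step 6: low=(low[0]=0,low[1]=0,low[2]=0,low[3]=0,low[4]=?,low[5]=3,low[6]=0,low[7]=?); scc=(scc[0]=1,scc[1]=1,scc[2]=1,scc[3]=1,scc[4]=?,scc[5]=0,scc[6]=1,scc[7]=?)
step 7: low=(low[0]=0,low[1]=0,low[2]=0,low[3]=0,low[4]=6,low[5]=3,low[6]=0,low[7]=?); scc=(scc[0]=1,scc[1]=1,scc[2]=1,scc[3]=1,scc[4]=2,scc[5]=0,scc[6]=1,scc[7]=?)
step 8: low=(low[0]=0,low[1]=0,low[2]=0,low[3]=0,low[4]=6,low[5]=3,low[6]=0,low[7]=7); scc=(scc[0]=1,scc[1]=1,scc[2]=1,scc[3]=1,scc[4]=2,scc[5]=0,scc[6]=1,scc[7]=3)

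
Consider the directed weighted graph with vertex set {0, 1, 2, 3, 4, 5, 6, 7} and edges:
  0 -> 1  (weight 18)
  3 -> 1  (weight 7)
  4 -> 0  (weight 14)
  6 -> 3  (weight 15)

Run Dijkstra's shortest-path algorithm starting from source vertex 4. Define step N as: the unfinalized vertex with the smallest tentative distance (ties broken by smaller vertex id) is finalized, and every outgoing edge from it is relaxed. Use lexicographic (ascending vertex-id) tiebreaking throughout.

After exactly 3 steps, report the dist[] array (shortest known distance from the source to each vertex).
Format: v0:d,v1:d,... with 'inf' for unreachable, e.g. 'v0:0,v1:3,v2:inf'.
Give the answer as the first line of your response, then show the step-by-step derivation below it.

v0:14,v1:32,v2:inf,v3:inf,v4:0,v5:inf,v6:inf,v7:inf

step 1: dist = v0:14,v1:inf,v2:inf,v3:inf,v4:0,v5:inf,v6:inf,v7:inf
step 2: dist = v0:14,v1:32,v2:inf,v3:inf,v4:0,v5:inf,v6:inf,v7:inf
step 3: dist = v0:14,v1:32,v2:inf,v3:inf,v4:0,v5:inf,v6:inf,v7:inf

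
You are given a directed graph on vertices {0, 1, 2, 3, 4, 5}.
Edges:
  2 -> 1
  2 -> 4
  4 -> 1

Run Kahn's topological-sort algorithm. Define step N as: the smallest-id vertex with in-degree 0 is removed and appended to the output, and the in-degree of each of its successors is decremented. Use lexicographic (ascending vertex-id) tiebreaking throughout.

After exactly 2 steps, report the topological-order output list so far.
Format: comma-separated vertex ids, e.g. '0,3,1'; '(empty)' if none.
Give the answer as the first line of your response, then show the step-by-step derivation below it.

0,2

step 1: output 0; order=[0]; indeg=(0,2,0,0,1,0)
step 2: output 2; order=[0,2]; indeg=(0,1,0,0,0,0)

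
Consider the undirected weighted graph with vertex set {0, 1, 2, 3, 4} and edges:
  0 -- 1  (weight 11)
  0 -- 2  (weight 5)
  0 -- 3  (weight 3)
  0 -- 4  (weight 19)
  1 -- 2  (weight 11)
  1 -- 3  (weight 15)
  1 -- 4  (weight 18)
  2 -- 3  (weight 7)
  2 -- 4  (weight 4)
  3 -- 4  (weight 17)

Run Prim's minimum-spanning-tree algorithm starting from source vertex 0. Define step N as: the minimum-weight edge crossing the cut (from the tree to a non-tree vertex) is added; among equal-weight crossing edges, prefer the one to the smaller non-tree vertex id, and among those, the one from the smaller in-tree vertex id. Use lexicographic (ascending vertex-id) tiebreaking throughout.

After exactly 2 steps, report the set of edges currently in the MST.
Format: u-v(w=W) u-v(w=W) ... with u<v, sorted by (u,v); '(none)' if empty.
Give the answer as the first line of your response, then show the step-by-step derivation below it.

0-2(w=5) 0-3(w=3)

step 1: add edge 0-3 (w=3); MST = {0-3(w=3)}
step 2: add edge 0-2 (w=5); MST = {0-2(w=5) 0-3(w=3)}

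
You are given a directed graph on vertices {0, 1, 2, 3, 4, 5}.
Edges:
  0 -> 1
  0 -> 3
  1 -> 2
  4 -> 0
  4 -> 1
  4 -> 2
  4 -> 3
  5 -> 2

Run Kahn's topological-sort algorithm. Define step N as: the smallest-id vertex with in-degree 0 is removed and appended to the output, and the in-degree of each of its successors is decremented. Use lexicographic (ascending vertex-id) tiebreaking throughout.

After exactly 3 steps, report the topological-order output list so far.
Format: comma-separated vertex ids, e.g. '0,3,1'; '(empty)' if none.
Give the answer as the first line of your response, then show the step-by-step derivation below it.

4,0,1

step 1: output 4; order=[4]; indeg=(0,1,2,1,0,0)
step 2: output 0; order=[4,0]; indeg=(0,0,2,0,0,0)
step 3: output 1; order=[4,0,1]; indeg=(0,0,1,0,0,0)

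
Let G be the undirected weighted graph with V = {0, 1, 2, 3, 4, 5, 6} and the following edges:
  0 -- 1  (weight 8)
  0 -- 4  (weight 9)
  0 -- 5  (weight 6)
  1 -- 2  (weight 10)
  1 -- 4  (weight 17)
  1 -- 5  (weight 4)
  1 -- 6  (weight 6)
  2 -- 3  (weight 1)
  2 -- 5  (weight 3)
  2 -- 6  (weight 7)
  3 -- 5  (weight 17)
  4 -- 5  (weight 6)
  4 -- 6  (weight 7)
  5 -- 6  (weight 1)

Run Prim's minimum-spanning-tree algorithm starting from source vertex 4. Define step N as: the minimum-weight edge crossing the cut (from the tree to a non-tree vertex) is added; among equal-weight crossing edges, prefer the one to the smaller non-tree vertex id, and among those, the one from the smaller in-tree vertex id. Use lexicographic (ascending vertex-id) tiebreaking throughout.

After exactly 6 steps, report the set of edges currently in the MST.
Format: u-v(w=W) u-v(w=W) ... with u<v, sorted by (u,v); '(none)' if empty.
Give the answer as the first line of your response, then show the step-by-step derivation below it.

0-5(w=6) 1-5(w=4) 2-3(w=1) 2-5(w=3) 4-5(w=6) 5-6(w=1)

step 1: add edge 4-5 (w=6); MST = {4-5(w=6)}
step 2: add edge 5-6 (w=1); MST = {4-5(w=6) 5-6(w=1)}
step 3: add edge 2-5 (w=3); MST = {2-5(w=3) 4-5(w=6) 5-6(w=1)}
step 4: add edge 2-3 (w=1); MST = {2-3(w=1) 2-5(w=3) 4-5(w=6) 5-6(w=1)}
step 5: add edge 1-5 (w=4); MST = {1-5(w=4) 2-3(w=1) 2-5(w=3) 4-5(w=6) 5-6(w=1)}
step 6: add edge 0-5 (w=6); MST = {0-5(w=6) 1-5(w=4) 2-3(w=1) 2-5(w=3) 4-5(w=6) 5-6(w=1)}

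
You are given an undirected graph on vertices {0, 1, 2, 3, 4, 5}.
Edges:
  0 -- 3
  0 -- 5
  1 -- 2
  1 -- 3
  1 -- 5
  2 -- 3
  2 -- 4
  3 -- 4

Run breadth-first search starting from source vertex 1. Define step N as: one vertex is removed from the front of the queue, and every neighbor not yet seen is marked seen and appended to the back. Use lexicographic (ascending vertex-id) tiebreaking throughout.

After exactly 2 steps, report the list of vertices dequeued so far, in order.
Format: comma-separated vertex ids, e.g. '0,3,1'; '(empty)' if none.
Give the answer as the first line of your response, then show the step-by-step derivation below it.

1,2

step 1: dequeue 1; queue=[2,3,5]; order=1
step 2: dequeue 2; queue=[3,5,4]; order=1,2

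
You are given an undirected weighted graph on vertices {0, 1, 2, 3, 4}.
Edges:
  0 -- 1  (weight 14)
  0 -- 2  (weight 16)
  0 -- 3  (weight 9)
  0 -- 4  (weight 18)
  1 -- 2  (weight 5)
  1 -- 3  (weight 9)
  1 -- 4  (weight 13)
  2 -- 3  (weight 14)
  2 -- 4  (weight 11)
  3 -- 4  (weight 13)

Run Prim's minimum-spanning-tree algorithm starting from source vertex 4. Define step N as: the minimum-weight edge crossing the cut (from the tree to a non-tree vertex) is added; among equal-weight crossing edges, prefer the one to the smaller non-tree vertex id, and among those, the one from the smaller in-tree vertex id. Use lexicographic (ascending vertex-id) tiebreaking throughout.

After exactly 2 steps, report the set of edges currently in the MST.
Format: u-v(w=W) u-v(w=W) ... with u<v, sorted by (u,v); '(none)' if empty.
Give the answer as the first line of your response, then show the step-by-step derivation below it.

1-2(w=5) 2-4(w=11)

step 1: add edge 2-4 (w=11); MST = {2-4(w=11)}
step 2: add edge 1-2 (w=5); MST = {1-2(w=5) 2-4(w=11)}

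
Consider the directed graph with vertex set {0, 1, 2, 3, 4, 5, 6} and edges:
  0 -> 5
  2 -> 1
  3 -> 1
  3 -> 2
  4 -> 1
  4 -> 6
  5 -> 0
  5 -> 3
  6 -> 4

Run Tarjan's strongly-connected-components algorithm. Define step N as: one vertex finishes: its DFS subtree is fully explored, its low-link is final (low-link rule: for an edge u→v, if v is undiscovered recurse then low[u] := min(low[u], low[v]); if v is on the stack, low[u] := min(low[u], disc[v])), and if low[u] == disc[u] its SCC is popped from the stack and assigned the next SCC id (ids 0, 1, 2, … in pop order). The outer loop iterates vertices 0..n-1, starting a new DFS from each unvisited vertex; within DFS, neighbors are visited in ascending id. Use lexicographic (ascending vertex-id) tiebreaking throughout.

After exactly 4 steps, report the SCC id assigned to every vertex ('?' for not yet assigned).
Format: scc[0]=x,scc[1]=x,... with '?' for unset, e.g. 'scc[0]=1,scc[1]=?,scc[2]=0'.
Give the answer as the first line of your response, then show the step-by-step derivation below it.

scc[0]=?,scc[1]=0,scc[2]=1,scc[3]=2,scc[4]=?,scc[5]=?,scc[6]=?

step 1: low=(low[0]=0,low[1]=3,low[2]=?,low[3]=2,low[4]=?,low[5]=0,low[6]=?); scc=(scc[0]=?,scc[1]=0,scc[2]=?,scc[3]=?,scc[4]=?,scc[5]=?,scc[6]=?)
step 2: low=(low[0]=0,low[1]=3,low[2]=4,low[3]=2,low[4]=?,low[5]=0,low[6]=?); scc=(scc[0]=?,scc[1]=0,scc[2]=1,scc[3]=?,scc[4]=?,scc[5]=?,scc[6]=?)
step 3: low=(low[0]=0,low[1]=3,low[2]=4,low[3]=2,low[4]=?,low[5]=0,low[6]=?); scc=(scc[0]=?,scc[1]=0,scc[2]=1,scc[3]=2,scc[4]=?,scc[5]=?,scc[6]=?)
step 4: low=(low[0]=0,low[1]=3,low[2]=4,low[3]=2,low[4]=?,low[5]=0,low[6]=?); scc=(scc[0]=?,scc[1]=0,scc[2]=1,scc[3]=2,scc[4]=?,scc[5]=?,scc[6]=?)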